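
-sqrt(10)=-3.16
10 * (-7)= -70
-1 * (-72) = 72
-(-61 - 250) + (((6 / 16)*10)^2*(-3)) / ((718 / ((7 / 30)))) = 7145221 / 22976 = 310.99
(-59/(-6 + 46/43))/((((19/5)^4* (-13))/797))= -1263743125/359164676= -3.52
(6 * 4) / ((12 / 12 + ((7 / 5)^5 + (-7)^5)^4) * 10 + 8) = 228881835937500 / 7599847909036805862992006974501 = 0.00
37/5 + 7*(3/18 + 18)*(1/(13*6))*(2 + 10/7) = 2533/195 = 12.99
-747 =-747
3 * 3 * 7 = 63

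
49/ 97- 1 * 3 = -242/ 97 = -2.49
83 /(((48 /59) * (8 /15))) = 24485 /128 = 191.29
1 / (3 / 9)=3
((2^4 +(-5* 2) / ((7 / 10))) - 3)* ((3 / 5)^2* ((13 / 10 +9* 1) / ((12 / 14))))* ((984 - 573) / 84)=-380997 / 14000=-27.21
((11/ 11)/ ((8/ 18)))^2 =81/ 16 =5.06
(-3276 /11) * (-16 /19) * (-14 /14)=-250.79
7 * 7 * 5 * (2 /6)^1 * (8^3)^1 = 125440 /3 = 41813.33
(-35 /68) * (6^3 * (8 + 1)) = -17010 /17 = -1000.59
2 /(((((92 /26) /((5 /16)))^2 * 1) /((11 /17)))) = 46475 /4604416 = 0.01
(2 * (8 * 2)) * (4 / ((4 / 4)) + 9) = 416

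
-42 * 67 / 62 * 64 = -90048 / 31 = -2904.77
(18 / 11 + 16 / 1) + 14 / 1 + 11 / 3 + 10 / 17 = 20135 / 561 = 35.89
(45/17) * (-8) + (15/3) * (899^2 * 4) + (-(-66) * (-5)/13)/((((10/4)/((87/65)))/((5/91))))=4225964149192/261443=16163998.08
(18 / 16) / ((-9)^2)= 1 / 72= 0.01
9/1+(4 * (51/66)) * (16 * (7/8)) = 575/11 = 52.27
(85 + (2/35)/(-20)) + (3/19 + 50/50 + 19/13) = 7574453/86450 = 87.62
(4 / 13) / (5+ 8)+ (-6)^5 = -1314140 / 169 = -7775.98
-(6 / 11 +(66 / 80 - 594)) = 260757 / 440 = 592.63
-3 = -3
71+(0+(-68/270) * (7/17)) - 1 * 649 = -78044/135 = -578.10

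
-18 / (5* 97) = -18 / 485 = -0.04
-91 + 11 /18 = -1627 /18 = -90.39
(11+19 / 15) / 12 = 46 / 45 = 1.02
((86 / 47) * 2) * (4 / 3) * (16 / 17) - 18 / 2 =-10565 / 2397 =-4.41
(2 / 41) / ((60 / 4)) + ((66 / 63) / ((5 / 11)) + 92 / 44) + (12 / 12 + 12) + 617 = 10013987 / 15785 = 634.40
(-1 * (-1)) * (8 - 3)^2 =25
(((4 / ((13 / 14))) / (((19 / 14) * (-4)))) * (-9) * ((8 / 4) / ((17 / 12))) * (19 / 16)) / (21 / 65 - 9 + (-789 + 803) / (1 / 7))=6615 / 49351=0.13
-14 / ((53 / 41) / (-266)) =152684 / 53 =2880.83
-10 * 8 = -80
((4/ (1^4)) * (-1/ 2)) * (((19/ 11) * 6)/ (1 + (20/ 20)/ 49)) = -20.31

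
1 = 1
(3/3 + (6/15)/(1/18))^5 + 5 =115871826/3125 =37078.98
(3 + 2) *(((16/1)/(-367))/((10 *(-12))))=0.00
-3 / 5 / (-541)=3 / 2705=0.00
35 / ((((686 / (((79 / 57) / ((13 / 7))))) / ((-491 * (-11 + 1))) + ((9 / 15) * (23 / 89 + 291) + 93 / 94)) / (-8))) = -1.59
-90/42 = -15/7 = -2.14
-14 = -14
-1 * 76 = -76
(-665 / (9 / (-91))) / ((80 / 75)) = 302575 / 48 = 6303.65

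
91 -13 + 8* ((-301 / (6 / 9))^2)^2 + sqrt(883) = sqrt(883) + 664891837437 / 2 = 332445918748.22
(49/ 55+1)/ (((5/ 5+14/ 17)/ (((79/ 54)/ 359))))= 69836/ 16526565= 0.00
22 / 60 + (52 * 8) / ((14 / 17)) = 106157 / 210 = 505.51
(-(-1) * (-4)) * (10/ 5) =-8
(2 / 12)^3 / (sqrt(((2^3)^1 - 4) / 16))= 1 / 108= 0.01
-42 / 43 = -0.98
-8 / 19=-0.42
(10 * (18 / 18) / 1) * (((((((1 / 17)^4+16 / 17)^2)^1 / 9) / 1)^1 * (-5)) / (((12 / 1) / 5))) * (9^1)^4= -13453.63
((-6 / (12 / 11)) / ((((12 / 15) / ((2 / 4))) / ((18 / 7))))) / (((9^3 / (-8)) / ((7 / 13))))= 55 / 1053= 0.05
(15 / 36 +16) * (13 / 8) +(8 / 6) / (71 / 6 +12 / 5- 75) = 4664863 / 175008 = 26.66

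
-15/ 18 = -5/ 6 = -0.83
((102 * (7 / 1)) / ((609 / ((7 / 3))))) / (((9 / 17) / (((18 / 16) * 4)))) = 2023 / 87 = 23.25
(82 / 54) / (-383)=-0.00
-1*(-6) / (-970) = -3 / 485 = -0.01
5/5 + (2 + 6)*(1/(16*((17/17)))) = 3/2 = 1.50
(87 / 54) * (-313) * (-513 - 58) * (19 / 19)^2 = 5182967 / 18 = 287942.61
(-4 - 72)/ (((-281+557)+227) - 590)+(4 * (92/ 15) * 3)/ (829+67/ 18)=6272108/ 6520215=0.96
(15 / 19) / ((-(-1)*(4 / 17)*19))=255 / 1444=0.18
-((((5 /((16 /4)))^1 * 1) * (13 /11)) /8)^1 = -65 /352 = -0.18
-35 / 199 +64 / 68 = 0.77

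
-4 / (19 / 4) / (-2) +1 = 27 / 19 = 1.42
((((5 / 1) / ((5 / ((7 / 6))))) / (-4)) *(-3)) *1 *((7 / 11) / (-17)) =-49 / 1496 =-0.03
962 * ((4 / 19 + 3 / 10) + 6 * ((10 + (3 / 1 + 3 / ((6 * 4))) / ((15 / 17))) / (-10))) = -2783547 / 380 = -7325.12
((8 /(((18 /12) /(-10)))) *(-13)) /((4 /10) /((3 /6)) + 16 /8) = 5200 /21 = 247.62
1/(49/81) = 81/49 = 1.65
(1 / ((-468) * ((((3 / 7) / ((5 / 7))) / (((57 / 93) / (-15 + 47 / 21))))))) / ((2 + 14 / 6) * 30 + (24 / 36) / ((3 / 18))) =665 / 521011296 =0.00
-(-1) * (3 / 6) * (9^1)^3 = 729 / 2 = 364.50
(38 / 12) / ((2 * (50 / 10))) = 19 / 60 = 0.32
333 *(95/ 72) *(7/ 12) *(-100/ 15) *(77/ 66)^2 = -6028225/ 2592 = -2325.70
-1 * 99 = -99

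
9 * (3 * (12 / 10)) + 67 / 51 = 8597 / 255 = 33.71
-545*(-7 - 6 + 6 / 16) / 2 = 55045 / 16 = 3440.31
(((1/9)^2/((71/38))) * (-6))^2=5776/3674889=0.00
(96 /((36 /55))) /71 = 440 /213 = 2.07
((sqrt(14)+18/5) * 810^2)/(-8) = -164025 * sqrt(14)/2 - 295245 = -602107.68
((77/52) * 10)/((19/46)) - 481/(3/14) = -2208.82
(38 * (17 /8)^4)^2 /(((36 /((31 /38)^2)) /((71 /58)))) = 475962905956871 /35030827008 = 13586.97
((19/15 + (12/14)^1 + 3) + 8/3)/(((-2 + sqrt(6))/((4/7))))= 3272/735 + 1636*sqrt(6)/735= 9.90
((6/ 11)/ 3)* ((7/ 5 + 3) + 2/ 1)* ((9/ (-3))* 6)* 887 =-1021824/ 55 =-18578.62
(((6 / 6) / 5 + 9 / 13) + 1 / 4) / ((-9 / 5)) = -33 / 52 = -0.63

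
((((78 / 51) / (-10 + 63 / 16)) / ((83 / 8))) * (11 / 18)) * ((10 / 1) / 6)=-0.02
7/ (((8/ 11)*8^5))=77/ 262144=0.00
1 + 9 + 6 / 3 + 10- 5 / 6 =127 / 6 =21.17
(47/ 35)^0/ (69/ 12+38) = 4/ 175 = 0.02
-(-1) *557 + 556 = 1113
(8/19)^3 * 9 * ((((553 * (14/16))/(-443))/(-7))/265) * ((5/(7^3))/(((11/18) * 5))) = 819072/434009432395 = 0.00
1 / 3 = 0.33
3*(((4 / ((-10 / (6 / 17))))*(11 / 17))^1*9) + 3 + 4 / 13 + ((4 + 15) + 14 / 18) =20.62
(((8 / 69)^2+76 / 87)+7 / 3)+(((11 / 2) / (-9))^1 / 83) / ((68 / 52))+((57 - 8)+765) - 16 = 104059287413 / 129876906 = 801.21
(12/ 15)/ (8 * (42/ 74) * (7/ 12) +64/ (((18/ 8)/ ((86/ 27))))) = 17982/ 2096015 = 0.01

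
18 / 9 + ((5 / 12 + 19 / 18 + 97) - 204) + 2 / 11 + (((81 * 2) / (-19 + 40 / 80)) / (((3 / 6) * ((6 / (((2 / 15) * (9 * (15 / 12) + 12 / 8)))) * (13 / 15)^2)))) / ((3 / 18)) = -354056585 / 2476188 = -142.98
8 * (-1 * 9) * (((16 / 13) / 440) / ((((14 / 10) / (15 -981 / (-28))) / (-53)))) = 2673108 / 7007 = 381.49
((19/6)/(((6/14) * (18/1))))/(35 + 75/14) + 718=65719471/91530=718.01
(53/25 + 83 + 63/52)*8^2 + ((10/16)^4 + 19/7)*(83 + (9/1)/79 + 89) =4430648897223/736153600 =6018.65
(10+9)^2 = 361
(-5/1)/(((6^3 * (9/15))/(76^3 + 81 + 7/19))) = -104276125/6156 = -16938.94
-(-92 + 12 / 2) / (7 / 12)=1032 / 7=147.43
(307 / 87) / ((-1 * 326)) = -307 / 28362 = -0.01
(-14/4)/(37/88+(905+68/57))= -17556/4547573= -0.00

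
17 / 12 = 1.42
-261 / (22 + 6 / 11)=-2871 / 248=-11.58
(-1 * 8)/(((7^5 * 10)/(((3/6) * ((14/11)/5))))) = -4/660275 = -0.00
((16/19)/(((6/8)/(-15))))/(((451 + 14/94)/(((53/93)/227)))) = -199280/2126278809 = -0.00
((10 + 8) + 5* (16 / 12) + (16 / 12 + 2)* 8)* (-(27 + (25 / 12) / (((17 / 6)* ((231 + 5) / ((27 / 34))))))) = -189078813 / 136408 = -1386.13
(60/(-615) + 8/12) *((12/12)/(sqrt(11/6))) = 70 *sqrt(66)/1353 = 0.42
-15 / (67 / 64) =-960 / 67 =-14.33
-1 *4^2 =-16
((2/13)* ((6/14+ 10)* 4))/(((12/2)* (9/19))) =5548/2457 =2.26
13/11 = 1.18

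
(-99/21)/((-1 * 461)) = 33/3227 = 0.01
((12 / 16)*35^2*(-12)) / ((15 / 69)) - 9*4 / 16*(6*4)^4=-797211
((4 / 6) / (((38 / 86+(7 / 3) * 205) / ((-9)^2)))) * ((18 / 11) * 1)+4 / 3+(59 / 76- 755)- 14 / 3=-58658154361 / 77449548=-757.37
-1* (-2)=2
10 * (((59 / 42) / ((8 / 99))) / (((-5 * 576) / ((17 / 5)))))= -11033 / 53760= -0.21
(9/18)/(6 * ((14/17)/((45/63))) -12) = -85/864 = -0.10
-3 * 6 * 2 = -36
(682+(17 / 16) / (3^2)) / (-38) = -98225 / 5472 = -17.95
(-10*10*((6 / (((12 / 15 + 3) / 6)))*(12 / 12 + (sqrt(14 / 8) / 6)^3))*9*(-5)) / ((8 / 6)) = 39375*sqrt(7) / 304 + 607500 / 19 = 32316.37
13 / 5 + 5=38 / 5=7.60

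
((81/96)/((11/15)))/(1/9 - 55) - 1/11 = -0.11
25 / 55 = 5 / 11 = 0.45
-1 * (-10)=10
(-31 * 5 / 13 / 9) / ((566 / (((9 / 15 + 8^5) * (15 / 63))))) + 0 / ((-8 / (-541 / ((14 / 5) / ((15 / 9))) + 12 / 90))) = -25395665 / 1390662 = -18.26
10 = 10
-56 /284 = -14 /71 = -0.20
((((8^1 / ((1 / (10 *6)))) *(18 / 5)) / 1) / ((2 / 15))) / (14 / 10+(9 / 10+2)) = 129600 / 43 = 3013.95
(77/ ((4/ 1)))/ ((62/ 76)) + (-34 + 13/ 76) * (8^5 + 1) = -2611666475/ 2356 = -1108517.18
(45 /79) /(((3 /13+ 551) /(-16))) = -4680 /283057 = -0.02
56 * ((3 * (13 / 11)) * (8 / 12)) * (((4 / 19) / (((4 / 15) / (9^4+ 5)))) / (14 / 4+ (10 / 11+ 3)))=286802880 / 3097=92606.68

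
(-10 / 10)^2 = 1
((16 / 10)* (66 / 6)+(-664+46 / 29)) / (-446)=46749 / 32335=1.45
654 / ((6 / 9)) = 981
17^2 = 289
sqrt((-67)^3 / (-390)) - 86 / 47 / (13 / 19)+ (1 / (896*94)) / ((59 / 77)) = -24679793 / 9228544+ 67*sqrt(26130) / 390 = 25.10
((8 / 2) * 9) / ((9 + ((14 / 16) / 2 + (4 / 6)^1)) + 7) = 1728 / 821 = 2.10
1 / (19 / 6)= 6 / 19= 0.32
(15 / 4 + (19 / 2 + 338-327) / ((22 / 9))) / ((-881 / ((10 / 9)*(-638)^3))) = 10505805640 / 2643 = 3974954.84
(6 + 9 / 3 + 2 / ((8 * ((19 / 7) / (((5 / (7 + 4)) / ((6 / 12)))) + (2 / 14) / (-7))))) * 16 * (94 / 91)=19852048 / 132223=150.14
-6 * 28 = -168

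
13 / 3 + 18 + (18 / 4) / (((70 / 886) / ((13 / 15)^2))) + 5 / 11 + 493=32257361 / 57750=558.57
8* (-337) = -2696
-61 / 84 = -0.73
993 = 993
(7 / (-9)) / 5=-7 / 45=-0.16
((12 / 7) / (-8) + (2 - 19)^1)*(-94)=11327 / 7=1618.14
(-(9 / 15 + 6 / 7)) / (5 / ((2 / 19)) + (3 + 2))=-34 / 1225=-0.03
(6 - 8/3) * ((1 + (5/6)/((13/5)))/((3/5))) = 7.34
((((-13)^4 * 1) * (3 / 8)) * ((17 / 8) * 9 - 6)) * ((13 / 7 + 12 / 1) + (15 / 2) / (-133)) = 4718134395 / 2432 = 1940022.37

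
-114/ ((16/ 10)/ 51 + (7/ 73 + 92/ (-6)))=2122110/ 283061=7.50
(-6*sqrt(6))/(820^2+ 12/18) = -9*sqrt(6)/1008601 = -0.00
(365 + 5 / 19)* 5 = 34700 / 19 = 1826.32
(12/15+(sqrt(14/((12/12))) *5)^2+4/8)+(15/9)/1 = 10589/30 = 352.97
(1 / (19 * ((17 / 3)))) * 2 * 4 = 24 / 323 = 0.07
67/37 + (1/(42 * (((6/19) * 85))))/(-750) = 1076354297/594405000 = 1.81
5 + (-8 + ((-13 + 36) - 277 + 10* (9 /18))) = -252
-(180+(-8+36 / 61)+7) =-179.59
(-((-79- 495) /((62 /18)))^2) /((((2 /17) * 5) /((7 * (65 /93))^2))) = -1043609464170 /923521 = -1130033.28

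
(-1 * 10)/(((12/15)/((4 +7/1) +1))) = -150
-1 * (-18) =18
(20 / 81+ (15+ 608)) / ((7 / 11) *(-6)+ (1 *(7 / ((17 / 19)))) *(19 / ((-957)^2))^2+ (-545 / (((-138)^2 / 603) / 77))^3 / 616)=-673587138371411805062686208 / 4116162134393673510041936291923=-0.00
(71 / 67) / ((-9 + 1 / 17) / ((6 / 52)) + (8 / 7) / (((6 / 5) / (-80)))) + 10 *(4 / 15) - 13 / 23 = 59028313 / 28181808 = 2.09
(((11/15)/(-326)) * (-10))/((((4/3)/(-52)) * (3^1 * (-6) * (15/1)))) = 143/44010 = 0.00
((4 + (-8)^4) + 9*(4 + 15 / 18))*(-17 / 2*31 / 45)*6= -4367249 / 30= -145574.97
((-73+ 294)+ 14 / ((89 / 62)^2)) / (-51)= -1804357 / 403971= -4.47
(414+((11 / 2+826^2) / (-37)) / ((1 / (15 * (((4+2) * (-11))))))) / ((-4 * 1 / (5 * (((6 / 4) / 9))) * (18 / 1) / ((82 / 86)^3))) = -25863524311535 / 141204432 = -183163.69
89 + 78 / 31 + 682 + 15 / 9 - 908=-12352 / 93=-132.82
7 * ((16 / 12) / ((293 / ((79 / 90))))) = 1106 / 39555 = 0.03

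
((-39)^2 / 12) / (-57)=-169 / 76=-2.22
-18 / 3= -6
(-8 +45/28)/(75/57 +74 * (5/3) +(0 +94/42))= -3401/67504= -0.05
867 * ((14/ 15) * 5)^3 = 793016/ 9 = 88112.89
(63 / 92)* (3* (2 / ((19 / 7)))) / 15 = 0.10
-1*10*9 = -90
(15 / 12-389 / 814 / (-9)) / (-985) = -19093 / 14432220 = -0.00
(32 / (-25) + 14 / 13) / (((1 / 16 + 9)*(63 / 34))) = -11968 / 989625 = -0.01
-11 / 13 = -0.85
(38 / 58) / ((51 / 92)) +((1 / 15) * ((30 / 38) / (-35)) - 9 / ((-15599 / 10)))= 957791411 / 807482235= 1.19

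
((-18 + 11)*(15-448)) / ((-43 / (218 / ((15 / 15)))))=-660758 / 43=-15366.47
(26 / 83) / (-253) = -26 / 20999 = -0.00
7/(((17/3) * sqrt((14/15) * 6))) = 3 * sqrt(35)/34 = 0.52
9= 9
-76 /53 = -1.43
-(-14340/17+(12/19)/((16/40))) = 271950/323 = 841.95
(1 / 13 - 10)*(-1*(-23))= -2967 / 13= -228.23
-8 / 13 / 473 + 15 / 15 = 6141 / 6149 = 1.00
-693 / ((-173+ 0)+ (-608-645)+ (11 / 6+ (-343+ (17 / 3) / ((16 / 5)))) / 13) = 61776 / 129445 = 0.48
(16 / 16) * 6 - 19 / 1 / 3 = -1 / 3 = -0.33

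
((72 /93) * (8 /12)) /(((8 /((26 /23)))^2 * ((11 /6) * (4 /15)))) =7605 /360778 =0.02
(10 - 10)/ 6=0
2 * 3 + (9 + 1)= 16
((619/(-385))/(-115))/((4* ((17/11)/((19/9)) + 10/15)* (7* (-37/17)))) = -599811/3657002300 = -0.00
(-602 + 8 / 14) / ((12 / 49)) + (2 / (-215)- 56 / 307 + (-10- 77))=-1007114209 / 396030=-2543.03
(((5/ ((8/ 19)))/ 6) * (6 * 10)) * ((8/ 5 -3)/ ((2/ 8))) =-665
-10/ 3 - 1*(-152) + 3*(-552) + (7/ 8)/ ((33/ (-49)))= -398279/ 264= -1508.63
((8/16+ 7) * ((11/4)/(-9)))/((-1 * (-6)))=-55/144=-0.38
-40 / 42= -20 / 21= -0.95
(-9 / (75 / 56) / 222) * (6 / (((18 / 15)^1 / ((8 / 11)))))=-224 / 2035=-0.11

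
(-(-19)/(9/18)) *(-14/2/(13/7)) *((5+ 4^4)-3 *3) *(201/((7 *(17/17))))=-13473432/13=-1036417.85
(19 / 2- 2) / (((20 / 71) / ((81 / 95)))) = 22.70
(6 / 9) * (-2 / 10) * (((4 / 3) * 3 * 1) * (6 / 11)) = -16 / 55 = -0.29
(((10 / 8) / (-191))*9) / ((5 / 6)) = -27 / 382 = -0.07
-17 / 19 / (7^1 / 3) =-51 / 133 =-0.38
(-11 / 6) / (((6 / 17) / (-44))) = 2057 / 9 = 228.56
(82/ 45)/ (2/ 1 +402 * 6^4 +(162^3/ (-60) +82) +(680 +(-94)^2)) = 41/ 10343997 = 0.00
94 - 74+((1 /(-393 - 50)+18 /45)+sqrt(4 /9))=139973 /6645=21.06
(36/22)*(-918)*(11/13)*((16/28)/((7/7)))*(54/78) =-594864/1183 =-502.84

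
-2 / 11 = -0.18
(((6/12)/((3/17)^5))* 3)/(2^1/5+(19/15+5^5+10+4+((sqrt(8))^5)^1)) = 6688946327/2388937644 - 22717712* sqrt(2)/199078137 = 2.64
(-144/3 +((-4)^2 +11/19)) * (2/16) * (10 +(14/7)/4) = -12537/304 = -41.24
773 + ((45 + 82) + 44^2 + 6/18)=8509/3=2836.33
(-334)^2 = 111556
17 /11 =1.55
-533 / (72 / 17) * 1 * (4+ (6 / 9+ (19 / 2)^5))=-67311858445 / 6912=-9738405.45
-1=-1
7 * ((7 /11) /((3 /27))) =441 /11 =40.09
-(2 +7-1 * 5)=-4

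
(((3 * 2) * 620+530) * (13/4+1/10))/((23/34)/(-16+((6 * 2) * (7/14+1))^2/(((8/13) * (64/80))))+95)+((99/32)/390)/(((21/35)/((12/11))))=258640989641/1725640176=149.88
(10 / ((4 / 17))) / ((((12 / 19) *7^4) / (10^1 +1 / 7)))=114665 / 403368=0.28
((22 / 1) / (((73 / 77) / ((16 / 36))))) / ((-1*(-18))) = 3388 / 5913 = 0.57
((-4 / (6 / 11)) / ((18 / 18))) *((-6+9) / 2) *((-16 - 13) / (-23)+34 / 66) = -19.54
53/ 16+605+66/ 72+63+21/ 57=672.60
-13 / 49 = -0.27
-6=-6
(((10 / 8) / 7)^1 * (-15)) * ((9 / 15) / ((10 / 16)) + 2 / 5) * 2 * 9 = -459 / 7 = -65.57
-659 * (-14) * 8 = 73808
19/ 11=1.73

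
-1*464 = -464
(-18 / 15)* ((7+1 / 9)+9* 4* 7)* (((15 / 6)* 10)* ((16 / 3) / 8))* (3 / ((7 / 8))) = -373120 / 21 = -17767.62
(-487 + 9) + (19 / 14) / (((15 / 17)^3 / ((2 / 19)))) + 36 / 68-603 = -433860479 / 401625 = -1080.26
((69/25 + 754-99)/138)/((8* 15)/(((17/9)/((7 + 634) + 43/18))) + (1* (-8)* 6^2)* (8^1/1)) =69887/565534350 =0.00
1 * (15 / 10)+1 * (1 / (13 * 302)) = 2945 / 1963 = 1.50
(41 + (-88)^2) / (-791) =-7785 / 791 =-9.84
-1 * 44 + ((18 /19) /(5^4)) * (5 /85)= -8882482 /201875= -44.00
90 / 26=45 / 13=3.46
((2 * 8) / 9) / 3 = 16 / 27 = 0.59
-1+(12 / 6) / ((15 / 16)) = 17 / 15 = 1.13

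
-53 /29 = -1.83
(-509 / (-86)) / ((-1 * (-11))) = 509 / 946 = 0.54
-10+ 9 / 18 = -19 / 2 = -9.50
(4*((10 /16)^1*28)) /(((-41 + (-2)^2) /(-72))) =5040 /37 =136.22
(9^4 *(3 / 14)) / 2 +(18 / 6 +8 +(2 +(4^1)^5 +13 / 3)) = 146521 / 84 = 1744.30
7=7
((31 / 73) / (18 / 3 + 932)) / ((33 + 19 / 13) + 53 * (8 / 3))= 1209 / 469457744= 0.00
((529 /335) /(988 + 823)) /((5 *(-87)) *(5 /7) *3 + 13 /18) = -66654 /71199944915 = -0.00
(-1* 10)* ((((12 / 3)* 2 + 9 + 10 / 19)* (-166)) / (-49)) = -552780 / 931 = -593.75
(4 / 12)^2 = 1 / 9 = 0.11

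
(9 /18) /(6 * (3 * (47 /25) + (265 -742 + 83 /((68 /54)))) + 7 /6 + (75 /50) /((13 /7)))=-16575 /80578204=-0.00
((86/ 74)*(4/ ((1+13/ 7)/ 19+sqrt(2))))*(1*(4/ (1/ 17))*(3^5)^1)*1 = -3780030240/ 647093+25137201096*sqrt(2)/ 647093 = 49095.48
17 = 17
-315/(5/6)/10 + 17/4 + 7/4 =-159/5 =-31.80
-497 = -497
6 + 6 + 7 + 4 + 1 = 24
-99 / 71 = -1.39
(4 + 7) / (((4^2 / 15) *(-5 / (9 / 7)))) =-297 / 112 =-2.65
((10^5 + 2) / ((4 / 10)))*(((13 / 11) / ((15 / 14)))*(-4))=-12133576 / 11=-1103052.36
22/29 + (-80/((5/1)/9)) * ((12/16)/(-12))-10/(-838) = 118722/12151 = 9.77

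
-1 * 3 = -3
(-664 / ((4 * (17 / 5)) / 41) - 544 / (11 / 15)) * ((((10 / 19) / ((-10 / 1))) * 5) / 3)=2565250 / 10659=240.67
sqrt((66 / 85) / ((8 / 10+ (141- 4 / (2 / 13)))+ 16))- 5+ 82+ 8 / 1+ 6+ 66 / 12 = sqrt(739398) / 11203+ 193 / 2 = 96.58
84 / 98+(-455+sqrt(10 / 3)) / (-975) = 139 / 105 -sqrt(30) / 2925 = 1.32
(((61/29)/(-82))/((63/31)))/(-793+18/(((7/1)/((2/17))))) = 32147/2018872062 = 0.00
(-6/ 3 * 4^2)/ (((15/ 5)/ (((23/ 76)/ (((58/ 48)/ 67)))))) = -98624/ 551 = -178.99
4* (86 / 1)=344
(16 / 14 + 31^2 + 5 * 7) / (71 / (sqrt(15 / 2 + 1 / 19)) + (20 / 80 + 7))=30.14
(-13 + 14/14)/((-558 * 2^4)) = 1/744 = 0.00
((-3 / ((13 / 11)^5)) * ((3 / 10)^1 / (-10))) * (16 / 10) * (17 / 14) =24640803 / 324881375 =0.08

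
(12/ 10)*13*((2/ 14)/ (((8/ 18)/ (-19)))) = -6669/ 70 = -95.27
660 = 660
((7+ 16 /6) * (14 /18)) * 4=812 /27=30.07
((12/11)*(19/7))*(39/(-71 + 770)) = 2964/17941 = 0.17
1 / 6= 0.17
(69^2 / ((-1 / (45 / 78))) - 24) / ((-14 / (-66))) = -2377287 / 182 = -13062.02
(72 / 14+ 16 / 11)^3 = 131096512 / 456533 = 287.16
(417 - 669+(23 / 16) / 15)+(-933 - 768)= -468697 / 240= -1952.90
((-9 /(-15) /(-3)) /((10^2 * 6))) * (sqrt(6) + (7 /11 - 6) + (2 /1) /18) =13 /7425 - sqrt(6) /3000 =0.00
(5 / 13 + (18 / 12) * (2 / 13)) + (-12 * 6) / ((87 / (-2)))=2.27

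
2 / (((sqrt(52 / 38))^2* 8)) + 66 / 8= 877 / 104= 8.43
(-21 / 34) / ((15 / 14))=-49 / 85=-0.58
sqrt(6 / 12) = sqrt(2) / 2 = 0.71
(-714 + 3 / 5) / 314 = -3567 / 1570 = -2.27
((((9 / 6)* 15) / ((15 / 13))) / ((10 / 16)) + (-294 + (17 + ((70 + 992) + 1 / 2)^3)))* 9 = 431806552137 / 40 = 10795163803.42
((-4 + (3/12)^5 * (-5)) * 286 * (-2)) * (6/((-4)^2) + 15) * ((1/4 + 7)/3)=697280727/8192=85117.28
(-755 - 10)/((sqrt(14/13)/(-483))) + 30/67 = 30/67 + 52785*sqrt(182)/2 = 356054.74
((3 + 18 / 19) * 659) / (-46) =-56.55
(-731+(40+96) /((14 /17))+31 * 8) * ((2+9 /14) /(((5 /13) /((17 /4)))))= -3638765 /392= -9282.56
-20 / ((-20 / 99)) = 99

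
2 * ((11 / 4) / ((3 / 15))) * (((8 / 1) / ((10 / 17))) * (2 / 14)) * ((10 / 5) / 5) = 748 / 35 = 21.37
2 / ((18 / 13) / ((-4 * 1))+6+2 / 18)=468 / 1349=0.35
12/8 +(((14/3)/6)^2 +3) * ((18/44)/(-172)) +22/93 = 228037/131967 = 1.73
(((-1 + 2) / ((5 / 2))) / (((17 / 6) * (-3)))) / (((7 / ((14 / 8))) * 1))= -1 / 85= -0.01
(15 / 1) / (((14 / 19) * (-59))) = -285 / 826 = -0.35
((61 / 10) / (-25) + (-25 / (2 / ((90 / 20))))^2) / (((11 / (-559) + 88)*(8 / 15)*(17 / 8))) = 10611447249 / 334430800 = 31.73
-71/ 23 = -3.09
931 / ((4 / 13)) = 12103 / 4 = 3025.75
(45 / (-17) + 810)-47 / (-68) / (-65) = 209909 / 260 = 807.34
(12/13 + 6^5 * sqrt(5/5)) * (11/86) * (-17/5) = -1890570/559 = -3382.06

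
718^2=515524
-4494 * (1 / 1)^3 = -4494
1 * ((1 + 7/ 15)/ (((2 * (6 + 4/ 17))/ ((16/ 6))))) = 748/ 2385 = 0.31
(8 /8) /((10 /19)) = 19 /10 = 1.90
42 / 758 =21 / 379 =0.06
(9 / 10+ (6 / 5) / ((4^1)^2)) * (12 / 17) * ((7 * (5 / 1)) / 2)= 12.04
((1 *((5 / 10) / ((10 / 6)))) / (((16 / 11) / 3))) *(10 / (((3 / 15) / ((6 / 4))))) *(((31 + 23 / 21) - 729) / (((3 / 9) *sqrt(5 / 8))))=-4346595 *sqrt(10) / 112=-122724.47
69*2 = 138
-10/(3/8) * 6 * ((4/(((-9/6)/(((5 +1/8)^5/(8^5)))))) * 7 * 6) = 4054967035/2097152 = 1933.56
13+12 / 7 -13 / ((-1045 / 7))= 108272 / 7315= 14.80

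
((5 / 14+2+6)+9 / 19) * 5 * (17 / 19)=39.51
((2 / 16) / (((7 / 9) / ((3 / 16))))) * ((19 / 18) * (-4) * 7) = -57 / 64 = -0.89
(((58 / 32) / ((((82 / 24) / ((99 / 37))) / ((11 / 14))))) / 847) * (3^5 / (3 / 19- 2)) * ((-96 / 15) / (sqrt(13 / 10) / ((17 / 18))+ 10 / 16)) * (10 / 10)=-33432546528 / 51335336129+ 141596667648 * sqrt(130) / 1283383403225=0.61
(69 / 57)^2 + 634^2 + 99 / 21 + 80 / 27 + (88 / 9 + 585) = 27466260809 / 68229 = 402559.92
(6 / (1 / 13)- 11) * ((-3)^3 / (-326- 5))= 1809 / 331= 5.47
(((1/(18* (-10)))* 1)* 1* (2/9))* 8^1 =-4/405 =-0.01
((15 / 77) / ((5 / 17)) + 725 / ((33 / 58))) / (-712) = -26773 / 14952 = -1.79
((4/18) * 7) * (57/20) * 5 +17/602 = 20042/903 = 22.19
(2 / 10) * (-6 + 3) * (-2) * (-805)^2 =777630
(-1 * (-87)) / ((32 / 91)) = 7917 / 32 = 247.41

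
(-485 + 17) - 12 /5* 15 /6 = -474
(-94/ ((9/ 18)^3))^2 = 565504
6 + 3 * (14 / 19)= 156 / 19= 8.21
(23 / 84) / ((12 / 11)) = 253 / 1008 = 0.25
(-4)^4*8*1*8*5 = 81920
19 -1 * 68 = -49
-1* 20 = -20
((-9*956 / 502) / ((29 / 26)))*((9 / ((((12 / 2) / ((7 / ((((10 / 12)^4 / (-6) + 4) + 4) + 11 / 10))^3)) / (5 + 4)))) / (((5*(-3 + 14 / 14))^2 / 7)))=-2130828276573037117440 / 313917739868779203373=-6.79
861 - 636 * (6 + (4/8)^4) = -11979/4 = -2994.75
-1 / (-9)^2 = -1 / 81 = -0.01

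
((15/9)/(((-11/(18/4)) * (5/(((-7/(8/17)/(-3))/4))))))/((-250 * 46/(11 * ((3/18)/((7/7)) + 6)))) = 4403/4416000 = 0.00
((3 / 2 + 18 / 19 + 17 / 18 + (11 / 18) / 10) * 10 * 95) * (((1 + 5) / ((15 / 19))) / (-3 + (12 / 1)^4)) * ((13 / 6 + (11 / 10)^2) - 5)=-109268677 / 55979100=-1.95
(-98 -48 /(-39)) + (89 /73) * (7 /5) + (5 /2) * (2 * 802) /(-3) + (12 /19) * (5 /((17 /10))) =-6574413149 /4597905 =-1429.87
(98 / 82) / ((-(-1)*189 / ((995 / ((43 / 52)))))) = 7.61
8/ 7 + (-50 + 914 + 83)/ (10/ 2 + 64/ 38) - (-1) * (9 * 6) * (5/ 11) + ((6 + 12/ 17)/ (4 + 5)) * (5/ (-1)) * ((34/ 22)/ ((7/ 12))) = 220021/ 1397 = 157.50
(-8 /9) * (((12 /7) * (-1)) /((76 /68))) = 544 /399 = 1.36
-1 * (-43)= 43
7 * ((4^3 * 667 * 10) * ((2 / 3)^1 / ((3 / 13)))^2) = 2019996160 / 81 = 24938224.20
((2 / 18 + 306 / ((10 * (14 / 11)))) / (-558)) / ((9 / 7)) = -15217 / 451980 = -0.03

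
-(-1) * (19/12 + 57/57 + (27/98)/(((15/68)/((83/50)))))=342263/73500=4.66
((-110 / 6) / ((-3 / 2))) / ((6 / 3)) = 55 / 9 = 6.11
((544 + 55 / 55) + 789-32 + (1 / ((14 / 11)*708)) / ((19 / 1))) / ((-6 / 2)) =-245203067 / 564984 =-434.00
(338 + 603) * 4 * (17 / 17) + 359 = 4123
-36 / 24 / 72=-1 / 48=-0.02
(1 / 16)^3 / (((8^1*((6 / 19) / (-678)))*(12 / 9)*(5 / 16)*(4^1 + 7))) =-6441 / 450560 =-0.01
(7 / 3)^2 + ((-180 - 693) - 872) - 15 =-15791 / 9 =-1754.56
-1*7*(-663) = 4641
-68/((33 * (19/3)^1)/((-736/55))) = 50048/11495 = 4.35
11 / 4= 2.75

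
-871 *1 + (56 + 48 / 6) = -807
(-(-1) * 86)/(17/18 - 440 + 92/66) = -17028/86657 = -0.20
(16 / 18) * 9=8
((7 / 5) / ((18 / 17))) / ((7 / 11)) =2.08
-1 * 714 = -714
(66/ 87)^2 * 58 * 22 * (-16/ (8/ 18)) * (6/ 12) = -383328/ 29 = -13218.21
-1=-1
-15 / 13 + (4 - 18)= -15.15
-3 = -3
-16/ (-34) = 8/ 17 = 0.47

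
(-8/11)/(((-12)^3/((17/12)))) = 17/28512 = 0.00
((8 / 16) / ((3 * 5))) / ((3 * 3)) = 1 / 270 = 0.00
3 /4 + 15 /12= 2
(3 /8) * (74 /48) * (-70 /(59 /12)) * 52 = -50505 /118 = -428.01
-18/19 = -0.95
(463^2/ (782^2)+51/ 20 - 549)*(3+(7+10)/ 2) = -417441151/ 66470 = -6280.14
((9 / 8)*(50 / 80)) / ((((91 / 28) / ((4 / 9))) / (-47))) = -235 / 52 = -4.52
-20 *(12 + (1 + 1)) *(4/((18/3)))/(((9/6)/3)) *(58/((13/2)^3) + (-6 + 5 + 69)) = -167843200/6591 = -25465.51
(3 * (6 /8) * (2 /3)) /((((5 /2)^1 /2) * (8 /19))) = 2.85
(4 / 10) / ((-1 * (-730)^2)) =-1 / 1332250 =-0.00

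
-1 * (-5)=5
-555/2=-277.50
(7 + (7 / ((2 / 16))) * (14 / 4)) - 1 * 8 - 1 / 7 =1364 / 7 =194.86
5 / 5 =1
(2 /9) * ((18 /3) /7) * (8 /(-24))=-4 /63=-0.06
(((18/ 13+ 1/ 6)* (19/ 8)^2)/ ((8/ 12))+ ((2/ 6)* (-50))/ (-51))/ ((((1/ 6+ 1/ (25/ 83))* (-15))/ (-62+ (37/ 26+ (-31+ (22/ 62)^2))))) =26085476261725/ 1108975425792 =23.52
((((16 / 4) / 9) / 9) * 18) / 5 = 8 / 45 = 0.18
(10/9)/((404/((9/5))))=1/202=0.00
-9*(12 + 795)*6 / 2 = -21789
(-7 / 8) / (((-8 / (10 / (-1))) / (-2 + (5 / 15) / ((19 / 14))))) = 875 / 456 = 1.92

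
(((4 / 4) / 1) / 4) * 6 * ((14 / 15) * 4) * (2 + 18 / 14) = 18.40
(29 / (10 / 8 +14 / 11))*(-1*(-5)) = 6380 / 111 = 57.48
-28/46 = -14/23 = -0.61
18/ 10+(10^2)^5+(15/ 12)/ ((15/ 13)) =600000000173/ 60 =10000000002.88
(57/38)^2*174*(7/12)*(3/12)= 1827/32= 57.09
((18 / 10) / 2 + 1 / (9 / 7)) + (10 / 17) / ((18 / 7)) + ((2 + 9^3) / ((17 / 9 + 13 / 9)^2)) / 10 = 1298287 / 153000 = 8.49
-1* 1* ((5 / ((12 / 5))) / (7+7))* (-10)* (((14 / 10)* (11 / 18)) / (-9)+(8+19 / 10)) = 99275 / 6804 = 14.59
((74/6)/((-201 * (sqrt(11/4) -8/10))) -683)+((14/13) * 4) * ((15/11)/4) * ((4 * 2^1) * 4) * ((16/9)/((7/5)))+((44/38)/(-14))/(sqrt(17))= -11341421557/18194319 -1850 * sqrt(11)/127233 -11 * sqrt(17)/2261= -623.42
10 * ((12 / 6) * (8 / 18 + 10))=1880 / 9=208.89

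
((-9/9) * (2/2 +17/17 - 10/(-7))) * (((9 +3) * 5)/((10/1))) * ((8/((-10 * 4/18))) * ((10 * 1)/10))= 2592/35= 74.06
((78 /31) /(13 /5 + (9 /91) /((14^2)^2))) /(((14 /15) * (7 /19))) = 3964942800 /1408831363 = 2.81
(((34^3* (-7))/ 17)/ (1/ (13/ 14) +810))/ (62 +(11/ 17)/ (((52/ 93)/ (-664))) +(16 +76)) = 0.03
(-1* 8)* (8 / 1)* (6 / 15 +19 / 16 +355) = -114108 / 5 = -22821.60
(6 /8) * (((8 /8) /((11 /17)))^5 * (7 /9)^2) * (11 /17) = 4092529 /1581228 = 2.59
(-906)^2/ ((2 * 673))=410418/ 673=609.83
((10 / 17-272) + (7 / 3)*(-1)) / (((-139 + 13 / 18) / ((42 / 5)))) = 3518172 / 211565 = 16.63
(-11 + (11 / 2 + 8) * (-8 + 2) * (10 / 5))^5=-154963892093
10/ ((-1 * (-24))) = 0.42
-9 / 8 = -1.12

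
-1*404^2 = -163216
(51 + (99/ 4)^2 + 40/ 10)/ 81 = 10681/ 1296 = 8.24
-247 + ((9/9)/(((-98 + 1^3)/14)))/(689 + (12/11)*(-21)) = -175547747/710719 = -247.00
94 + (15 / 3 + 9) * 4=150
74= 74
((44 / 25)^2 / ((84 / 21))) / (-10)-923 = -2884617 / 3125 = -923.08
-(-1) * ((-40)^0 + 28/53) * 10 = 810/53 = 15.28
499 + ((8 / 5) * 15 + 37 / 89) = 46584 / 89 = 523.42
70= 70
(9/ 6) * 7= 21/ 2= 10.50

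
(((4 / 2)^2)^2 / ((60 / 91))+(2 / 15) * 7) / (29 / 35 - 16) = -1.66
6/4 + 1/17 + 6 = 257/34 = 7.56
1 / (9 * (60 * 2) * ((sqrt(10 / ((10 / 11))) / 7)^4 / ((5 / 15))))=2401 / 392040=0.01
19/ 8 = 2.38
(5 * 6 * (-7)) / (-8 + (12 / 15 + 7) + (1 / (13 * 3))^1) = 20475 / 17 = 1204.41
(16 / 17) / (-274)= -8 / 2329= -0.00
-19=-19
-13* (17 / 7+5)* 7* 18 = -12168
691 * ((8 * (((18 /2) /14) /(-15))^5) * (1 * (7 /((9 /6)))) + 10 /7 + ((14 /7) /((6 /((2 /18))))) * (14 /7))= 420696563783 /405168750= 1038.32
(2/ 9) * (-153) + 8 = -26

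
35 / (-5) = -7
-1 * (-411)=411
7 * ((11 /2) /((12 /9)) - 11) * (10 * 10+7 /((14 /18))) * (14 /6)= -293755 /24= -12239.79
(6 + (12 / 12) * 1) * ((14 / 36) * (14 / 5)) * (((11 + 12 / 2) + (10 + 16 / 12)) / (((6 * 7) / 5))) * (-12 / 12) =-4165 / 162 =-25.71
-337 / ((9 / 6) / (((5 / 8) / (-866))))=1685 / 10392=0.16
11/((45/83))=913/45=20.29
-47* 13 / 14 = -611 / 14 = -43.64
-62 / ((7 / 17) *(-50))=527 / 175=3.01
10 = 10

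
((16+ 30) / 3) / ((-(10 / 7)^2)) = -1127 / 150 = -7.51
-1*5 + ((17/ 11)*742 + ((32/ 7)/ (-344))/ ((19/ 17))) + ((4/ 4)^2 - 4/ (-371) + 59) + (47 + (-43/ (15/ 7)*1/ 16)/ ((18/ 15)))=171153848693/ 137177568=1247.68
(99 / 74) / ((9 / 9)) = 99 / 74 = 1.34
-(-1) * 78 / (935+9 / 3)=39 / 469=0.08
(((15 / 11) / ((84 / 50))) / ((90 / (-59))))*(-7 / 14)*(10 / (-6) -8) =-42775 / 16632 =-2.57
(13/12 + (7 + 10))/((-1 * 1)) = -217/12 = -18.08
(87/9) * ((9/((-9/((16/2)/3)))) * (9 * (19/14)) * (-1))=2204/7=314.86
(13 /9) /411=13 /3699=0.00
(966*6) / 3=1932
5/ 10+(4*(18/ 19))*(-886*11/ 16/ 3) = -29219/ 38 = -768.92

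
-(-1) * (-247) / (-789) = 247 / 789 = 0.31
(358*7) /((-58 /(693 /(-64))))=868329 /1856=467.85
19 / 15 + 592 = 8899 / 15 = 593.27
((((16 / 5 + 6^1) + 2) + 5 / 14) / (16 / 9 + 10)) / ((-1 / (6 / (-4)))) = 21843 / 14840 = 1.47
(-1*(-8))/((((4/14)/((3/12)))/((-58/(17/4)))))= -1624/17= -95.53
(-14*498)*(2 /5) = -13944 /5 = -2788.80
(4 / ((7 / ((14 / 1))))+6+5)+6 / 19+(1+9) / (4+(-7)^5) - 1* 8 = 3612455 / 319257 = 11.32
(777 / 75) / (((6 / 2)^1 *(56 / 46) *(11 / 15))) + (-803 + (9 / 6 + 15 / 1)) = -172179 / 220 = -782.63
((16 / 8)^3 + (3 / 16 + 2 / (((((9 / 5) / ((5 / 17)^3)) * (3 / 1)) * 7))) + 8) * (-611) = -146955436693 / 14856912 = -9891.39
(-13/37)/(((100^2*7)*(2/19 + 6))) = -247/300440000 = -0.00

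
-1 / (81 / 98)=-98 / 81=-1.21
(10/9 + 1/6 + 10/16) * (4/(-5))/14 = -137/1260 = -0.11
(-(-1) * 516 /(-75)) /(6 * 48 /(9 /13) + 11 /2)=-344 /21075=-0.02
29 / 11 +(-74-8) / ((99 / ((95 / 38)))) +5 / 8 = 943 / 792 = 1.19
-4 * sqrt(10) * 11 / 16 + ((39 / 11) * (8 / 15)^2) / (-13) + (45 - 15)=24686 / 825 - 11 * sqrt(10) / 4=21.23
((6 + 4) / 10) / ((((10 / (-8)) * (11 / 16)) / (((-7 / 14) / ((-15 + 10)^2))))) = 32 / 1375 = 0.02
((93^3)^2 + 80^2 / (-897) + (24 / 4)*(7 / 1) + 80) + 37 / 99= 19151556423685034 / 29601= 646990183564.24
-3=-3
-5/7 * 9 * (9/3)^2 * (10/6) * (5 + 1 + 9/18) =-8775/14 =-626.79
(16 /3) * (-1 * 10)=-53.33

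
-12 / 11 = -1.09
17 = 17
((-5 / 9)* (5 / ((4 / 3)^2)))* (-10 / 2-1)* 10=375 / 4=93.75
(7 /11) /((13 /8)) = 56 /143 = 0.39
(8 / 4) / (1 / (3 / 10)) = 3 / 5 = 0.60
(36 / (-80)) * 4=-9 / 5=-1.80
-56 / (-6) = 28 / 3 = 9.33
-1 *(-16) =16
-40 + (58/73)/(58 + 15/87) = -4924358/123151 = -39.99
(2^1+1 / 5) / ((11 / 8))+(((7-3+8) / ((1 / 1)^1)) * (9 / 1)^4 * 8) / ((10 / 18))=5668712 / 5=1133742.40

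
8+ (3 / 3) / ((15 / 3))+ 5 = 13.20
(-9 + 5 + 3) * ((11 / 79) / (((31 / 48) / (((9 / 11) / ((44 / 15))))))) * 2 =-3240 / 26939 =-0.12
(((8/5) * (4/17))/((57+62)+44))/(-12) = -0.00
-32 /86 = -16 /43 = -0.37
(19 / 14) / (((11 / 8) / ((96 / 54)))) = 1216 / 693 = 1.75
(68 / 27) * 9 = 68 / 3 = 22.67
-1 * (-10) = 10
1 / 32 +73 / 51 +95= 157427 / 1632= 96.46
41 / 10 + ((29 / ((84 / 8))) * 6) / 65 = 3963 / 910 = 4.35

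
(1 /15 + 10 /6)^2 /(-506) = -0.01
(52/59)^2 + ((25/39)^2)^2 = 7615310089/8053088121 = 0.95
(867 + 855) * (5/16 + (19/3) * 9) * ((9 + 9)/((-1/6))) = -21317499/2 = -10658749.50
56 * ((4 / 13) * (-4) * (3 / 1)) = -2688 / 13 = -206.77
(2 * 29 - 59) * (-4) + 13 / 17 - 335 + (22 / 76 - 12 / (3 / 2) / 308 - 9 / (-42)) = -8201399 / 24871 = -329.76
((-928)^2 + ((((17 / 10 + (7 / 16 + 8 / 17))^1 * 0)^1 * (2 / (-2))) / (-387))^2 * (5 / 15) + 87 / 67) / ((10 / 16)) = 1377896.48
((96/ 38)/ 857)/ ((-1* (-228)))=4/ 309377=0.00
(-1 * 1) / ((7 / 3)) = -0.43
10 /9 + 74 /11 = 776 /99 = 7.84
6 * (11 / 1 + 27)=228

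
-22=-22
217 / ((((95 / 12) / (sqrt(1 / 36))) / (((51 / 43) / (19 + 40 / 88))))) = 0.28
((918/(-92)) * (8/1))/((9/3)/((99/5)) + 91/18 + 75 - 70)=-363528/46483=-7.82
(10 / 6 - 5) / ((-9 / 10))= 100 / 27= 3.70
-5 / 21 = -0.24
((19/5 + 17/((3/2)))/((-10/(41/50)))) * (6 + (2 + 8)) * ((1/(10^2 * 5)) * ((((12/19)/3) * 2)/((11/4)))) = -297824/48984375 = -0.01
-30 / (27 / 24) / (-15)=16 / 9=1.78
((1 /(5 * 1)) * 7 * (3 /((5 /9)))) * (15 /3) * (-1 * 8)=-1512 /5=-302.40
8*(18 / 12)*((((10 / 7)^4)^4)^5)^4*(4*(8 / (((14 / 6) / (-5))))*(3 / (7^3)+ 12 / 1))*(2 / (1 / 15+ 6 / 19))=-1352350080000000000000000000000000000000000000000000000000000000000000000000000000000000000000000000000000000000000000000000000000000000000000000000000000000000000000000000000000000000000000000000000000000000000000000000000000000000000000000000000000000000000000000000000000000000000000000000000000000000000000000000000000000000000 / 706629009246680665744699984309856810040896062399819295343883863686474767242526995532206801993005537911800125248231123410178489929077058608062267231340493937710932150622425284172561836984413893122173178458131040491049529112501940552134200221751123949092252036594047351342789709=-1913804927767834289849744000000000000000000000000000000.00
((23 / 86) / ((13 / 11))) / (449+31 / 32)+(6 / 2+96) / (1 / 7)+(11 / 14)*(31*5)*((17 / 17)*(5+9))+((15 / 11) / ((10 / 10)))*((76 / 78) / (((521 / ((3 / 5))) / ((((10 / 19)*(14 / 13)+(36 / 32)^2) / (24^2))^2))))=2398.00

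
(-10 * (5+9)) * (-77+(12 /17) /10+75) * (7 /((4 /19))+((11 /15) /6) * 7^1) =7047572 /765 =9212.51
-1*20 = -20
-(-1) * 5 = 5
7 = 7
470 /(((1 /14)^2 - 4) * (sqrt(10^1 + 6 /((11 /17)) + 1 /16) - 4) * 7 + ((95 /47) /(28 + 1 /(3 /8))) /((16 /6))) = -7135513920640 * sqrt(37433) /62170938620211 - 3768383853277120 /186512815860633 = -42.41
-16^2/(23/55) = -14080/23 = -612.17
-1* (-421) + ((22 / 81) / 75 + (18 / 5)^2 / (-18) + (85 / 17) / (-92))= 234866141 / 558900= 420.23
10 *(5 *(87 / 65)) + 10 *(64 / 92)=22090 / 299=73.88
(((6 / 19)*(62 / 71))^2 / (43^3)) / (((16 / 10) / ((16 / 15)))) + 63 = 9115275932997 / 144686918107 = 63.00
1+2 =3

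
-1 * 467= -467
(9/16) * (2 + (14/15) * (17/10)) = 807/400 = 2.02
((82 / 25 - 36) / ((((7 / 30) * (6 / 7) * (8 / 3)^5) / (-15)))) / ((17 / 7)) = 2087127 / 278528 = 7.49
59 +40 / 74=2203 / 37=59.54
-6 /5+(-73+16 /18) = -3299 /45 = -73.31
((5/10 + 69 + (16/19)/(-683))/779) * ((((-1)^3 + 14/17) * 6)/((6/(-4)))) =0.06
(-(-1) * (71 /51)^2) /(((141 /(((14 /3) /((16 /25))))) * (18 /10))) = 4410875 /79216056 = 0.06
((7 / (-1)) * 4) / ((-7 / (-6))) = -24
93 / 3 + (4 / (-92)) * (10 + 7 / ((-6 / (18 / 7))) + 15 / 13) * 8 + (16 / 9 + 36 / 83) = 6784435 / 223353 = 30.38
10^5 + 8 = 100008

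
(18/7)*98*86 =21672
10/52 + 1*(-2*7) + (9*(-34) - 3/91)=-58211/182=-319.84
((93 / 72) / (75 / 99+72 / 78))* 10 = 22165 / 2884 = 7.69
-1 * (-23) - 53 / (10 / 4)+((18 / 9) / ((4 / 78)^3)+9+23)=297271 / 20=14863.55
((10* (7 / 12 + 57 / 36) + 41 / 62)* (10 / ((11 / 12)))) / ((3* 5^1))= 16.24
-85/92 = -0.92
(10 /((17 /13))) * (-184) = -23920 /17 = -1407.06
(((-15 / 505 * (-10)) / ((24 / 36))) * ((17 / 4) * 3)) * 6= 6885 / 202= 34.08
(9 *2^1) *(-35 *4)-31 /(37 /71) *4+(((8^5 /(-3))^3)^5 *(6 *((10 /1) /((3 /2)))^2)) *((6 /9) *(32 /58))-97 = -51072922966250172027017193380849988348138206394060860508203074858537097591 /138567394899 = -368578214257954201037484800000000000000000000000000000000000000.00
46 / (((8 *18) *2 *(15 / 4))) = 23 / 540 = 0.04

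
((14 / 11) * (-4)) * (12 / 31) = -672 / 341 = -1.97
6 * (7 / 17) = 42 / 17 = 2.47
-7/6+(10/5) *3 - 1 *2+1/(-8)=65/24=2.71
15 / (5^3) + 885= 22128 / 25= 885.12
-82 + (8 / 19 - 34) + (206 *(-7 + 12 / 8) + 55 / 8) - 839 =-316267 / 152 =-2080.70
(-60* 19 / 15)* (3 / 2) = -114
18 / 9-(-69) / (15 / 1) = 33 / 5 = 6.60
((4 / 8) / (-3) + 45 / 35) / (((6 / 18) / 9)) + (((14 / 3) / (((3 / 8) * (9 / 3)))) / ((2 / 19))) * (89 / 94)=1199659 / 17766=67.53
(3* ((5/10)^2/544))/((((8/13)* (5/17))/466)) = 9087/2560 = 3.55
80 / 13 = 6.15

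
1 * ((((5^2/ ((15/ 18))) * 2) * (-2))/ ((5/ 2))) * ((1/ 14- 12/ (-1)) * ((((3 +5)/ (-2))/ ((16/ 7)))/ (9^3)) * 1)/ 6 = 169/ 729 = 0.23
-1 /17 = -0.06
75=75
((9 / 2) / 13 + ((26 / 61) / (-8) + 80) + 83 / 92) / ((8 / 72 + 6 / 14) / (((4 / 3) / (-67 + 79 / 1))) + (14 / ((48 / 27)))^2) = 1.21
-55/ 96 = -0.57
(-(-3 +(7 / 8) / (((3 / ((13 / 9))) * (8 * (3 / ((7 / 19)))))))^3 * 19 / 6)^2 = 657076038721837259194994825856601 / 91055642206579964633621200896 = 7216.20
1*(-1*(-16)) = 16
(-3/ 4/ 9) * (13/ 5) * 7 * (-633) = 19201/ 20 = 960.05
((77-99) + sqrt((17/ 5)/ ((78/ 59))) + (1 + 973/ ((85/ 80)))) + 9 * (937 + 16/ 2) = sqrt(391170)/ 390 + 159796/ 17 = 9401.37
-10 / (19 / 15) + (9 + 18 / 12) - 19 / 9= 169 / 342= 0.49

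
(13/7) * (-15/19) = -1.47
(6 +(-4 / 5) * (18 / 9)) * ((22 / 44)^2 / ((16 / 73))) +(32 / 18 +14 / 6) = 13147 / 1440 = 9.13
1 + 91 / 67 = 158 / 67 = 2.36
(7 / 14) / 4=1 / 8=0.12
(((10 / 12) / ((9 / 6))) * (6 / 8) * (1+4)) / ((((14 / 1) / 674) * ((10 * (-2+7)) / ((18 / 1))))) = 36.11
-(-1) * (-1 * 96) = -96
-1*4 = -4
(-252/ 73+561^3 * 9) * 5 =579994608825/ 73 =7945131627.74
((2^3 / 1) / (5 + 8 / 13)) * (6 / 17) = 624 / 1241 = 0.50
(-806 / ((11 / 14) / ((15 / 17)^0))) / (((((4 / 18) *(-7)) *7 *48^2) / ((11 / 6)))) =403 / 5376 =0.07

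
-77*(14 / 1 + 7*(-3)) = 539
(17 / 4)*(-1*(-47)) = 199.75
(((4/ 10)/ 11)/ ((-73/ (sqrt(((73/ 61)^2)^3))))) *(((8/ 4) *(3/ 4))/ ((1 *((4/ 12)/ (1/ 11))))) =-47961/ 137323505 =-0.00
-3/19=-0.16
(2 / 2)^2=1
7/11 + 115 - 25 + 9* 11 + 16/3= 194.97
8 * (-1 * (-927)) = 7416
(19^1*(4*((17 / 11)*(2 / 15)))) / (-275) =-2584 / 45375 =-0.06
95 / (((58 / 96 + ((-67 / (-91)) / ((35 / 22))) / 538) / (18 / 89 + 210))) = 73089319867200 / 2214458929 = 33005.50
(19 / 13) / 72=19 / 936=0.02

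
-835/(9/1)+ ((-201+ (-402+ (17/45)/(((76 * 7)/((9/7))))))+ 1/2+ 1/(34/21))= -1978986859/2848860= -694.66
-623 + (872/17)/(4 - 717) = -7552255/12121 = -623.07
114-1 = 113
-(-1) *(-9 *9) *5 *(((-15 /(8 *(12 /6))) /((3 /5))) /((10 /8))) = 2025 /4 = 506.25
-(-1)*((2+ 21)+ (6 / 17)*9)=445 / 17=26.18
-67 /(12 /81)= -1809 /4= -452.25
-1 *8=-8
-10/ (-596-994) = 1/ 159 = 0.01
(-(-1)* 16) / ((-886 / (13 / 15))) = -104 / 6645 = -0.02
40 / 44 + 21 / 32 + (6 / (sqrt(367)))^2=214889 / 129184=1.66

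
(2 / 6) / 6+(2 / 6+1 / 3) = 13 / 18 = 0.72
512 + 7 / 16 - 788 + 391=1847 / 16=115.44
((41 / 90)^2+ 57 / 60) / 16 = 293 / 4050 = 0.07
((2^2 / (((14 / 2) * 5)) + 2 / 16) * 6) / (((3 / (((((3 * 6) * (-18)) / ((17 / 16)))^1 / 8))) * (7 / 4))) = -10.42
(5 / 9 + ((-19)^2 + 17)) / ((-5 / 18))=-6814 / 5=-1362.80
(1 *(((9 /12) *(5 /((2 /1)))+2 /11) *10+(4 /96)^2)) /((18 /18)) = 130331 /6336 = 20.57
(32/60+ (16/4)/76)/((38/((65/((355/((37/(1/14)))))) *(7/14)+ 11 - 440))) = -2262182/384465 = -5.88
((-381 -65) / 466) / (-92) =223 / 21436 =0.01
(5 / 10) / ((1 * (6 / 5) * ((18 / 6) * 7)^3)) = 5 / 111132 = 0.00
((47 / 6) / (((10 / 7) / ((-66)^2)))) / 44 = 10857 / 20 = 542.85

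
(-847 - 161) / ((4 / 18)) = -4536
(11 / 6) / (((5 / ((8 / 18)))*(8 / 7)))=77 / 540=0.14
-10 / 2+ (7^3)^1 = 338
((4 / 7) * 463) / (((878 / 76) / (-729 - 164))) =-62845768 / 3073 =-20450.95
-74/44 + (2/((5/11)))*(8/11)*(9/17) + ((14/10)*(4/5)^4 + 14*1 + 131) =145.59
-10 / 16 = -5 / 8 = -0.62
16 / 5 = 3.20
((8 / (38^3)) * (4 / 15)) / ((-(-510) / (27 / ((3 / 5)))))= 2 / 583015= 0.00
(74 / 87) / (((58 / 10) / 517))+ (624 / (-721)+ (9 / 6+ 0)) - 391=-314.55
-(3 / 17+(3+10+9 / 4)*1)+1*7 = -573 / 68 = -8.43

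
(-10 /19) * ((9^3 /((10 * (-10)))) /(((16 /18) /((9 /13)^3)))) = 4782969 /3339440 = 1.43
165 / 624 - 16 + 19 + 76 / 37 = 5.32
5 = 5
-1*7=-7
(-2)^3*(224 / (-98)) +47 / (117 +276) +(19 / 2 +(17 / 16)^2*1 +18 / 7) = 22258463 / 704256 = 31.61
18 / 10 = 9 / 5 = 1.80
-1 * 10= -10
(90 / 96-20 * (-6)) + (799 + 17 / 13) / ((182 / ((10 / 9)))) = 2381585 / 18928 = 125.82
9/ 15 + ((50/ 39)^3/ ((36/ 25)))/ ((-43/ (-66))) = 2.85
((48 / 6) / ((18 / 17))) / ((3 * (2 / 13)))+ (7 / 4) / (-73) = 128875 / 7884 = 16.35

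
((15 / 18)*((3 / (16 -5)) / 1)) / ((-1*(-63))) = 0.00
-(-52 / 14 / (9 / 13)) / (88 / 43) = 7267 / 2772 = 2.62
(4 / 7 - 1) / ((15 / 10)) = -2 / 7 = -0.29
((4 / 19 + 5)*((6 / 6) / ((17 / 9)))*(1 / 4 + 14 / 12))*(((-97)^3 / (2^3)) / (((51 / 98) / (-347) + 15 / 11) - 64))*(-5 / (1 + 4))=-50697890855073 / 7122931280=-7117.56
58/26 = 29/13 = 2.23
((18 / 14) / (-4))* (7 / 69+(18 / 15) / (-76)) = -3369 / 122360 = -0.03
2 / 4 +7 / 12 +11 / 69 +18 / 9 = 895 / 276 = 3.24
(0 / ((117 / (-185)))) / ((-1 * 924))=0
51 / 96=17 / 32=0.53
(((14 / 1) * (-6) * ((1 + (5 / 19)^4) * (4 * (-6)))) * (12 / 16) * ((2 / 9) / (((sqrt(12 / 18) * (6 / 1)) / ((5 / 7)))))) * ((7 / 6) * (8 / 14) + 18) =146659520 * sqrt(6) / 390963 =918.86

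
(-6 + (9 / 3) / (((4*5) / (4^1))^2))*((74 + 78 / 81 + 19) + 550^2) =-400331813 / 225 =-1779252.50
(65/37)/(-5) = -13/37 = -0.35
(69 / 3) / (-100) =-0.23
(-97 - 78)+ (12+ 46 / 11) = -1747 / 11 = -158.82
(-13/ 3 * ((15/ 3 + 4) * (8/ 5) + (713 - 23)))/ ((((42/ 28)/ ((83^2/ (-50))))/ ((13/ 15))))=1366818934/ 5625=242990.03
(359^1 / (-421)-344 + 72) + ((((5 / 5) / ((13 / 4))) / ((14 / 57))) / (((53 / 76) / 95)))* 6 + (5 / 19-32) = 27752086444 / 38579177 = 719.35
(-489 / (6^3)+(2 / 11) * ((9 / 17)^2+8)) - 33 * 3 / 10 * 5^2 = -56823365 / 228888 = -248.26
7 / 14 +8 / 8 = 3 / 2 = 1.50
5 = 5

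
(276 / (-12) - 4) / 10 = -27 / 10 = -2.70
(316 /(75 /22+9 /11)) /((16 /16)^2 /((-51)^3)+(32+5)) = 153698292 /76075333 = 2.02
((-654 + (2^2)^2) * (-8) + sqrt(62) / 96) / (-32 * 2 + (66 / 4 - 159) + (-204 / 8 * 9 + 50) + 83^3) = sqrt(62) / 54854496 + 5104 / 571401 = 0.01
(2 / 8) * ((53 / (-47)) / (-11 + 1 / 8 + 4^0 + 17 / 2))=106 / 517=0.21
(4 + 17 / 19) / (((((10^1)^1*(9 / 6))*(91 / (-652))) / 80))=-323392 / 1729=-187.04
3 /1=3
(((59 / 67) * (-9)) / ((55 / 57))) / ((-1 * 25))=30267 / 92125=0.33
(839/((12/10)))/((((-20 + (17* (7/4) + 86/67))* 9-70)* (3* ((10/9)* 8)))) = 56213/62824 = 0.89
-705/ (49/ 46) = -32430/ 49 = -661.84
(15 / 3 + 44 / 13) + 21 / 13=10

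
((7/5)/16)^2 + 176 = 1126449/6400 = 176.01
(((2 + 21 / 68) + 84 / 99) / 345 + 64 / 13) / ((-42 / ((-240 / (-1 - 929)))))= -1418275 / 46799181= -0.03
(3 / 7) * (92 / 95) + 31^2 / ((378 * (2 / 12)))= 15.67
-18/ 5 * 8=-144/ 5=-28.80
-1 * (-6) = 6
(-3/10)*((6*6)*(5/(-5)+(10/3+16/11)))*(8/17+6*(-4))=180000/187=962.57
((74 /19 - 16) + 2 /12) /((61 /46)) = -9.00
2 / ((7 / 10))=20 / 7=2.86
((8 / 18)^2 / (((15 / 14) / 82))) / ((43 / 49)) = 900032 / 52245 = 17.23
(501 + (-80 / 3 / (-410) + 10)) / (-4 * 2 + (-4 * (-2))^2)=62861 / 6888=9.13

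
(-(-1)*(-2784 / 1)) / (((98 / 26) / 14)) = -72384 / 7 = -10340.57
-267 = -267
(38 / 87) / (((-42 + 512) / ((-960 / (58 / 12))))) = -7296 / 39527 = -0.18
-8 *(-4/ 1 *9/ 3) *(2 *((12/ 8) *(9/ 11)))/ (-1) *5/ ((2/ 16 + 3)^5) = -84934656/ 21484375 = -3.95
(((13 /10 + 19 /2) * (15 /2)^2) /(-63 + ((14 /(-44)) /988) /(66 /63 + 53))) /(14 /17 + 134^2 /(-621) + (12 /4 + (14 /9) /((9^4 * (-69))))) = 69205573103469660 /180075886048337321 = 0.38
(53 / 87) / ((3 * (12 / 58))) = 53 / 54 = 0.98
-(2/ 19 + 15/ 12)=-103/ 76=-1.36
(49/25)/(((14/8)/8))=224/25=8.96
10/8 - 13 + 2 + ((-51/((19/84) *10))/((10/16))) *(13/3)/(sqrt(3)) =-24752 *sqrt(3)/475 - 39/4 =-100.01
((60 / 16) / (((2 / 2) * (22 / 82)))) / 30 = 41 / 88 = 0.47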